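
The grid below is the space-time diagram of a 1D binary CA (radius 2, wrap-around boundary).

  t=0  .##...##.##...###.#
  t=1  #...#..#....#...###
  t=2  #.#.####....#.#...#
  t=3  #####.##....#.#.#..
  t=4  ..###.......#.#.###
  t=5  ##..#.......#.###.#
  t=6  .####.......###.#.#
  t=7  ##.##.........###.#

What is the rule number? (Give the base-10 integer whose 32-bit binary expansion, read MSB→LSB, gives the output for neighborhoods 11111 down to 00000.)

  ##### -> #   bit 31 = 1  t=3,i=2
  ####. -> #   bit 30 = 1  t=1,i=18
  ###.# -> #   bit 29 = 1  t=0,i=16
  ###.. -> #   bit 28 = 1  t=1,i=0
  ##.## -> .   bit 27 = 0  t=0,i=8
  ##.#. -> #   bit 26 = 1  t=0,i=17
  ##..# -> #   bit 25 = 1  t=4,i=0
  ##... -> .   bit 24 = 0  t=0,i=3
  #.### -> #   bit 23 = 1  t=2,i=4
  #.##. -> .   bit 22 = 0  t=0,i=1
  #.#.# -> #   bit 21 = 1  t=0,i=18
  #.#.. -> #   bit 20 = 1  t=2,i=14
  #..## -> #   bit 19 = 1  t=3,i=18
  #..#. -> #   bit 18 = 1  t=1,i=6
  #...# -> #   bit 17 = 1  t=0,i=4
  #.... -> .   bit 16 = 0  t=1,i=9
  .#### -> .   bit 15 = 0  t=1,i=17
  .###. -> .   bit 14 = 0  t=0,i=15
  .##.# -> #   bit 13 = 1  t=0,i=7
  .##.. -> .   bit 12 = 0  t=0,i=2
  .#.## -> #   bit 11 = 1  t=0,i=0
  .#.#. -> .   bit 10 = 0  t=2,i=13
  .#..# -> #   bit 9 = 1  t=1,i=5
  .#... -> .   bit 8 = 0  t=1,i=8
  ..### -> .   bit 7 = 0  t=0,i=14
  ..##. -> .   bit 6 = 0  t=0,i=6
  ..#.# -> #   bit 5 = 1  t=2,i=12
  ..#.. -> #   bit 4 = 1  t=1,i=4
  ...## -> .   bit 3 = 0  t=0,i=5
  ...#. -> .   bit 2 = 0  t=1,i=3
  ....# -> .   bit 1 = 0  t=1,i=10
  ..... -> .   bit 0 = 0  t=4,i=7
  bits 11110110101111100010101000110000 = 4139657776

4139657776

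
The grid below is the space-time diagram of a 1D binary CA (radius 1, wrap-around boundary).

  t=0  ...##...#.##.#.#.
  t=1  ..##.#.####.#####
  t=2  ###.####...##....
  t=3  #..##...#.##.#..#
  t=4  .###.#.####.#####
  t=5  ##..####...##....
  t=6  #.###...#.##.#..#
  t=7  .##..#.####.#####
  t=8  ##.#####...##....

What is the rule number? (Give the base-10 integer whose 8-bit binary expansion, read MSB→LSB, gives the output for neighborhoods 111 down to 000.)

62

  ###|.  b7=0 t=1,i=8
  ##.|.  b6=0 t=0,i=4
  #.#|#  b5=1 t=0,i=9
  #..|#  b4=1 t=0,i=5
  .##|#  b3=1 t=0,i=3
  .#.|#  b2=1 t=0,i=8
  ..#|#  b1=1 t=0,i=2
  ...|.  b0=0 t=0,i=0
  bits 00111110 = 62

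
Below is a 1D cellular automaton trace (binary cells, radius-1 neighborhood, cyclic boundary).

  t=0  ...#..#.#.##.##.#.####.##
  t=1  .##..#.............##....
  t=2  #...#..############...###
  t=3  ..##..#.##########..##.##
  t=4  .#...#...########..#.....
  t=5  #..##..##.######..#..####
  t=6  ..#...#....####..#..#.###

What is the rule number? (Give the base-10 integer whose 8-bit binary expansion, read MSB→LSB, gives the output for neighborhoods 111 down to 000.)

  nb ###: next=#  (t=0,i=19, bit7=1)
  nb ##.: next=.  (t=0,i=11, bit6=0)
  nb #.#: next=.  (t=0,i=7, bit5=0)
  nb #..: next=.  (t=0,i=0, bit4=0)
  nb .##: next=.  (t=0,i=10, bit3=0)
  nb .#.: next=.  (t=0,i=3, bit2=0)
  nb ..#: next=#  (t=0,i=2, bit1=1)
  nb ...: next=#  (t=0,i=1, bit0=1)
  bits 10000011 = 131

131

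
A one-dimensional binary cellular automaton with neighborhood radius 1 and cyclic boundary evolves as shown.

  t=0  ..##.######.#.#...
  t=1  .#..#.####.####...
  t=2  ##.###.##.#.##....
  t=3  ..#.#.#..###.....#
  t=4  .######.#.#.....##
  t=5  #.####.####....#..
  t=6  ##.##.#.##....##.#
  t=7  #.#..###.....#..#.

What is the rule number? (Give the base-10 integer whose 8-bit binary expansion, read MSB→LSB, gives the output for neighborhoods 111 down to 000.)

166

  nb ###: next=#  (t=0,i=6, bit7=1)
  nb ##.: next=.  (t=0,i=3, bit6=0)
  nb #.#: next=#  (t=0,i=4, bit5=1)
  nb #..: next=.  (t=0,i=15, bit4=0)
  nb .##: next=.  (t=0,i=2, bit3=0)
  nb .#.: next=#  (t=0,i=12, bit2=1)
  nb ..#: next=#  (t=0,i=1, bit1=1)
  nb ...: next=.  (t=0,i=0, bit0=0)
  bits 10100110 = 166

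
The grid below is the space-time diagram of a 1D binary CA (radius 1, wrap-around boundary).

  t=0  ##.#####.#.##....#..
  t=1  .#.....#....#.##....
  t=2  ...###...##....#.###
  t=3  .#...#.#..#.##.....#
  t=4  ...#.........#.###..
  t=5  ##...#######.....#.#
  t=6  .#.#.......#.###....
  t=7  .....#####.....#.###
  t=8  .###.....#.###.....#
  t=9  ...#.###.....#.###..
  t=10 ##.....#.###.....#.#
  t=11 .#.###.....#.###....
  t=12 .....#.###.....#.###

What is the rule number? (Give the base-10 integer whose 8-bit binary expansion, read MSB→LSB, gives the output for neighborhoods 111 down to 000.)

  nb ###: next=.  (t=0,i=4, bit7=0)
  nb ##.: next=#  (t=0,i=1, bit6=1)
  nb #.#: next=.  (t=0,i=2, bit5=0)
  nb #..: next=.  (t=0,i=13, bit4=0)
  nb .##: next=.  (t=0,i=0, bit3=0)
  nb .#.: next=.  (t=0,i=9, bit2=0)
  nb ..#: next=.  (t=0,i=16, bit1=0)
  nb ...: next=#  (t=0,i=14, bit0=1)
  bits 01000001 = 65

65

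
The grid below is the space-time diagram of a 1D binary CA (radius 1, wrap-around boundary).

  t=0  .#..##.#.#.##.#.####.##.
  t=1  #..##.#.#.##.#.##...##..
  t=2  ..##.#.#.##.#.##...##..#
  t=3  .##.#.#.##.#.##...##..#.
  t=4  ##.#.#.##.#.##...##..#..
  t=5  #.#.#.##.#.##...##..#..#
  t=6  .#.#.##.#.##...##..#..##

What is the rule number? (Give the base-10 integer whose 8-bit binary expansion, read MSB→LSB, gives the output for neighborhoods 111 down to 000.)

42

  ### -> .   bit 7 = 0  t=0,i=17
  ##. -> .   bit 6 = 0  t=0,i=5
  #.# -> #   bit 5 = 1  t=0,i=6
  #.. -> .   bit 4 = 0  t=0,i=2
  .## -> #   bit 3 = 1  t=0,i=4
  .#. -> .   bit 2 = 0  t=0,i=1
  ..# -> #   bit 1 = 1  t=0,i=0
  ... -> .   bit 0 = 0  t=1,i=18
  bits 00101010 = 42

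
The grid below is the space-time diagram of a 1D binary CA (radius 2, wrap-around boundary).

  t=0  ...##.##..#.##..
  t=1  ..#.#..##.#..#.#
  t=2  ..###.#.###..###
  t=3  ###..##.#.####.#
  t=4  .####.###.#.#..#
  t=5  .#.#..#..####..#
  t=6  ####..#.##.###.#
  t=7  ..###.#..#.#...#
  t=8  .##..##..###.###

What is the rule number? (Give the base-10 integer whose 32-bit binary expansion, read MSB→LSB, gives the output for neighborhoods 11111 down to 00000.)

  [31] ##### => .  t=6,i=1
  [30] ####. => #  t=3,i=1
  [29] ###.# => .  t=2,i=4
  [28] ###.. => #  t=2,i=10
  [27] ##.## => .  t=0,i=5
  [26] ##.#. => #  t=1,i=9
  [25] ##..# => #  t=0,i=8
  [24] ##... => .  t=0,i=14
  [23] #.### => #  t=2,i=8
  [22] #.##. => .  t=0,i=6
  [21] #.#.# => #  t=2,i=6
  [20] #.#.. => #  t=1,i=4
  [19] #..## => #  t=1,i=6
  [18] #..#. => .  t=0,i=9
  [17] #...# => #  t=7,i=13
  [16] #.... => #  t=0,i=15
  [15] .#### => .  t=3,i=0
  [14] .###. => .  t=2,i=3
  [13] .##.# => #  t=0,i=4
  [12] .##.. => #  t=0,i=7
  [11] .#.## => .  t=0,i=11
  [10] .#.#. => #  t=1,i=3
  [9] .#..# => .  t=1,i=0
  [8] .#... => .  t=7,i=12
  [7] ..### => #  t=2,i=2
  [6] ..##. => .  t=0,i=3
  [5] ..#.# => #  t=0,i=10
  [4] ..#.. => #  t=5,i=6
  [3] ...## => #  t=0,i=2
  [2] ...#. => #  t=7,i=14
  [1] ....# => .  t=0,i=1
  [0] ..... => .  t=0,i=0
  bits 01010110101110110011010010111100 = 1455109308

1455109308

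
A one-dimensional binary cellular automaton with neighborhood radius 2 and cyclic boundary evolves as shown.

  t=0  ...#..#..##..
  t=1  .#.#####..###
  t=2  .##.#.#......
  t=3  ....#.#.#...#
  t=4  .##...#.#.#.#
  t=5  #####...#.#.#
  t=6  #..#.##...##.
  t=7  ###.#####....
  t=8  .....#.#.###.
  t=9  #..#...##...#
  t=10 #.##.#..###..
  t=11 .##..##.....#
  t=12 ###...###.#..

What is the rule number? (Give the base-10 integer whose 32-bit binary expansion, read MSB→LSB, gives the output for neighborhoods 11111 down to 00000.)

  #####|.  b31=0 t=1,i=5
  ####.|#  b30=1 t=1,i=6
  ###.#|.  b29=0 t=1,i=12
  ###..|.  b28=0 t=1,i=7
  ##.##|.  b27=0 t=7,i=3
  ##.#.|.  b26=0 t=1,i=0
  ##..#|.  b25=0 t=1,i=8
  ##...|#  b24=1 t=0,i=11
  #.###|.  b23=0 t=1,i=3
  #.##.|#  b22=1 t=4,i=1
  #.#.#|#  b21=1 t=1,i=1
  #.#..|#  b20=1 t=2,i=6
  #..##|.  b19=0 t=0,i=8
  #..#.|#  b18=1 t=0,i=5
  #...#|#  b17=1 t=3,i=10
  #....|#  b16=1 t=0,i=12
  .####|#  b15=1 t=1,i=4
  .###.|.  b14=0 t=1,i=11
  .##.#|.  b13=0 t=2,i=2
  .##..|#  b12=1 t=0,i=10
  .#.##|#  b11=1 t=1,i=2
  .#.#.|.  b10=0 t=2,i=5
  .#..#|#  b9=1 t=0,i=4
  .#...|.  b8=0 t=2,i=7
  ..###|.  b7=0 t=1,i=10
  ..##.|.  b6=0 t=0,i=9
  ..#.#|.  b5=0 t=3,i=4
  ..#..|#  b4=1 t=0,i=3
  ...##|.  b3=0 t=2,i=0
  ...#.|.  b2=0 t=0,i=2
  ....#|#  b1=1 t=0,i=1
  .....|.  b0=0 t=0,i=0
  bits 01000001011101111001101000010010 = 1098357266

1098357266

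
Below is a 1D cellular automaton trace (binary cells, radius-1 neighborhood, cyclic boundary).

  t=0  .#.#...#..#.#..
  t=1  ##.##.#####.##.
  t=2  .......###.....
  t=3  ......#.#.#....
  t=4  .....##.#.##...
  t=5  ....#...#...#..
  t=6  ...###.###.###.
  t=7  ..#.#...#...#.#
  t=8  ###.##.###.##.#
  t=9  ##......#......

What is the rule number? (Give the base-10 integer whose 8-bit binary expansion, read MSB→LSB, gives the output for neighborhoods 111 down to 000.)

150

  nb ###: next=#  (t=1,i=7, bit7=1)
  nb ##.: next=.  (t=1,i=1, bit6=0)
  nb #.#: next=.  (t=0,i=2, bit5=0)
  nb #..: next=#  (t=0,i=4, bit4=1)
  nb .##: next=.  (t=1,i=0, bit3=0)
  nb .#.: next=#  (t=0,i=1, bit2=1)
  nb ..#: next=#  (t=0,i=0, bit1=1)
  nb ...: next=.  (t=0,i=5, bit0=0)
  bits 10010110 = 150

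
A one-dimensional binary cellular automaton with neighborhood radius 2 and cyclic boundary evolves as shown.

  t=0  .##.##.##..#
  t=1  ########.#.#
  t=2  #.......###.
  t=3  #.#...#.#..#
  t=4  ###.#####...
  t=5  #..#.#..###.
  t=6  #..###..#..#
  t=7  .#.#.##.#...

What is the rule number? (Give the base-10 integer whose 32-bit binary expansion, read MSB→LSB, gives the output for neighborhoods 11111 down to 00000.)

527674550

  ##### -> .   bit 31 = 0  t=1,i=1
  ####. -> .   bit 30 = 0  t=1,i=6
  ###.# -> .   bit 29 = 0  t=1,i=7
  ###.. -> #   bit 28 = 1  t=4,i=8
  ##.## -> #   bit 27 = 1  t=0,i=3
  ##.#. -> #   bit 26 = 1  t=1,i=8
  ##..# -> #   bit 25 = 1  t=0,i=9
  ##... -> #   bit 24 = 1  t=4,i=9
  #.### -> .   bit 23 = 0  t=1,i=11
  #.##. -> #   bit 22 = 1  t=0,i=1
  #.#.# -> #   bit 21 = 1  t=1,i=9
  #.#.. -> #   bit 20 = 1  t=2,i=0
  #..## -> .   bit 19 = 0  t=3,i=10
  #..#. -> .   bit 18 = 0  t=0,i=10
  #...# -> #   bit 17 = 1  t=3,i=4
  #.... -> #   bit 16 = 1  t=2,i=2
  .#### -> #   bit 15 = 1  t=1,i=0
  .###. -> .   bit 14 = 0  t=2,i=9
  .##.# -> #   bit 13 = 1  t=0,i=2
  .##.. -> .   bit 12 = 0  t=0,i=8
  .#.## -> #   bit 11 = 1  t=0,i=0
  .#.#. -> #   bit 10 = 1  t=3,i=7
  .#..# -> .   bit 9 = 0  t=3,i=9
  .#... -> .   bit 8 = 0  t=2,i=1
  ..### -> #   bit 7 = 1  t=2,i=8
  ..##. -> .   bit 6 = 0  t=3,i=11
  ..#.# -> #   bit 5 = 1  t=0,i=11
  ..#.. -> #   bit 4 = 1  t=6,i=8
  ...## -> .   bit 3 = 0  t=2,i=7
  ...#. -> #   bit 2 = 1  t=3,i=5
  ....# -> #   bit 1 = 1  t=2,i=6
  ..... -> .   bit 0 = 0  t=2,i=3
  bits 00011111011100111010110010110110 = 527674550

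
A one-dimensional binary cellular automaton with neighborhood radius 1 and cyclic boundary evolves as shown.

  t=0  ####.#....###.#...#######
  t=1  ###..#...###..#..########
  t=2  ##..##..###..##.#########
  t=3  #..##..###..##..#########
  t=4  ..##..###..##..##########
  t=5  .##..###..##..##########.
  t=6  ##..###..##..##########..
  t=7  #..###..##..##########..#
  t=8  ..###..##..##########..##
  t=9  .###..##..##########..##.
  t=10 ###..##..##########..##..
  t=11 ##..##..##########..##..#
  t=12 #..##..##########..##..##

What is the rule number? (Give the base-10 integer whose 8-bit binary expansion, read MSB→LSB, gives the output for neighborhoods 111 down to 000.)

142

  nb ###: next=#  (t=0,i=0, bit7=1)
  nb ##.: next=.  (t=0,i=3, bit6=0)
  nb #.#: next=.  (t=0,i=4, bit5=0)
  nb #..: next=.  (t=0,i=6, bit4=0)
  nb .##: next=#  (t=0,i=10, bit3=1)
  nb .#.: next=#  (t=0,i=5, bit2=1)
  nb ..#: next=#  (t=0,i=9, bit1=1)
  nb ...: next=.  (t=0,i=7, bit0=0)
  bits 10001110 = 142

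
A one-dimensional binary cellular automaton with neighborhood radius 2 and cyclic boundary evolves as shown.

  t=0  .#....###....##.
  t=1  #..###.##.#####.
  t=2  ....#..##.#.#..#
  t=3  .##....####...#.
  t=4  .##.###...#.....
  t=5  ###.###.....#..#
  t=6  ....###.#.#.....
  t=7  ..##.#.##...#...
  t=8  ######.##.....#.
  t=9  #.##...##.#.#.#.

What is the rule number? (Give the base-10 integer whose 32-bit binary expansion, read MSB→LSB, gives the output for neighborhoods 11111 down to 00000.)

2498064490

  ##### -> #   bit 31 = 1  t=1,i=12
  ####. -> .   bit 30 = 0  t=1,i=13
  ###.# -> .   bit 29 = 0  t=1,i=5
  ###.. -> #   bit 28 = 1  t=0,i=8
  ##.## -> .   bit 27 = 0  t=1,i=6
  ##.#. -> #   bit 26 = 1  t=1,i=15
  ##..# -> .   bit 25 = 0  t=0,i=15
  ##... -> .   bit 24 = 0  t=0,i=9
  #.### -> #   bit 23 = 1  t=1,i=10
  #.##. -> #   bit 22 = 1  t=1,i=7
  #.#.# -> #   bit 21 = 1  t=2,i=10
  #.#.. -> .   bit 20 = 0  t=1,i=0
  #..## -> .   bit 19 = 0  t=1,i=2
  #..#. -> #   bit 18 = 1  t=0,i=0
  #...# -> .   bit 17 = 0  t=3,i=12
  #.... -> #   bit 16 = 1  t=0,i=3
  .#### -> .   bit 15 = 0  t=1,i=11
  .###. -> #   bit 14 = 1  t=0,i=7
  .##.# -> #   bit 13 = 1  t=1,i=8
  .##.. -> #   bit 12 = 1  t=0,i=14
  .#.## -> .   bit 11 = 0  t=7,i=6
  .#.#. -> .   bit 10 = 0  t=2,i=11
  .#..# -> .   bit 9 = 0  t=1,i=1
  .#... -> .   bit 8 = 0  t=0,i=2
  ..### -> .   bit 7 = 0  t=0,i=6
  ..##. -> #   bit 6 = 1  t=0,i=13
  ..#.# -> #   bit 5 = 1  t=8,i=14
  ..#.. -> .   bit 4 = 0  t=0,i=1
  ...## -> #   bit 3 = 1  t=0,i=5
  ...#. -> .   bit 2 = 0  t=2,i=3
  ....# -> #   bit 1 = 1  t=0,i=4
  ..... -> .   bit 0 = 0  t=4,i=13
  bits 10010100111001010111000001101010 = 2498064490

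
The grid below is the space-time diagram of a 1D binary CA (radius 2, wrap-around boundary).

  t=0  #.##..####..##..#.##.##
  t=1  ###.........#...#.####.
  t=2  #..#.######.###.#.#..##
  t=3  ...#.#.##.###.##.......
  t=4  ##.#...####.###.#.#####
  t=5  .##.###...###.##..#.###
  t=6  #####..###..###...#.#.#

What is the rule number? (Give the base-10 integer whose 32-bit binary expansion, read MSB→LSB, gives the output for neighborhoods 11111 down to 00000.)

2915180923

  [31] ##### => #  t=2,i=7
  [30] ####. => .  t=0,i=8
  [29] ###.# => #  t=0,i=0
  [28] ###.. => .  t=0,i=9
  [27] ##.## => #  t=0,i=1
  [26] ##.#. => #  t=2,i=15
  [25] ##..# => .  t=0,i=4
  [24] ##... => #  t=1,i=3
  [23] #.### => #  t=0,i=21
  [22] #.##. => #  t=0,i=2
  [21] #.#.# => .  t=2,i=16
  [20] #.#.. => .  t=2,i=18
  [19] #..## => .  t=0,i=5
  [18] #..#. => .  t=0,i=15
  [17] #...# => #  t=1,i=14
  [16] #.... => .  t=1,i=4
  [15] .#### => .  t=0,i=7
  [14] .###. => .  t=0,i=22
  [13] .##.# => #  t=0,i=19
  [12] .##.. => .  t=0,i=3
  [11] .#.## => .  t=0,i=17
  [10] .#.#. => .  t=2,i=17
  [9] .#..# => .  t=2,i=19
  [8] .#... => #  t=1,i=13
  [7] ..### => .  t=0,i=6
  [6] ..##. => #  t=0,i=12
  [5] ..#.# => #  t=0,i=16
  [4] ..#.. => #  t=1,i=12
  [3] ...## => #  t=4,i=6
  [2] ...#. => .  t=1,i=11
  [1] ....# => #  t=1,i=10
  [0] ..... => #  t=1,i=5
  bits 10101101110000100010000101111011 = 2915180923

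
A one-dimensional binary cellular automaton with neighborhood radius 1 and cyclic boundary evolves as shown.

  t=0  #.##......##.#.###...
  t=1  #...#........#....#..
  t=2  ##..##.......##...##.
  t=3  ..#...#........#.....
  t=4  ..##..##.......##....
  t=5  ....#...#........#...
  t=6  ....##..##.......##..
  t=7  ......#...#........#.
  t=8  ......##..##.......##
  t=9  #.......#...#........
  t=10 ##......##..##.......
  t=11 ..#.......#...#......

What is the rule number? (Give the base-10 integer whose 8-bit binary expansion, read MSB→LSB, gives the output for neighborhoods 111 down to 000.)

20

  ### -> .   bit 7 = 0  t=0,i=16
  ##. -> .   bit 6 = 0  t=0,i=3
  #.# -> .   bit 5 = 0  t=0,i=1
  #.. -> #   bit 4 = 1  t=0,i=4
  .## -> .   bit 3 = 0  t=0,i=2
  .#. -> #   bit 2 = 1  t=0,i=0
  ..# -> .   bit 1 = 0  t=0,i=9
  ... -> .   bit 0 = 0  t=0,i=5
  bits 00010100 = 20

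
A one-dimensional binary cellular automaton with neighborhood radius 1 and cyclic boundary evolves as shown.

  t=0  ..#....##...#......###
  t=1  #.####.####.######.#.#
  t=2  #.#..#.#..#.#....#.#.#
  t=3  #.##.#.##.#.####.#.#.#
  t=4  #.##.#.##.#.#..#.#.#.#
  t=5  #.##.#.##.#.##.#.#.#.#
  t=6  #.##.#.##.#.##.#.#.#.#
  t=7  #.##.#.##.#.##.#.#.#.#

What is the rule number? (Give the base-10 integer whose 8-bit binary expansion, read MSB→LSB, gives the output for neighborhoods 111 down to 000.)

  ### -> .   bit 7 = 0  t=0,i=20
  ##. -> #   bit 6 = 1  t=0,i=8
  #.# -> .   bit 5 = 0  t=1,i=1
  #.. -> #   bit 4 = 1  t=0,i=0
  .## -> #   bit 3 = 1  t=0,i=7
  .#. -> #   bit 2 = 1  t=0,i=2
  ..# -> .   bit 1 = 0  t=0,i=1
  ... -> #   bit 0 = 1  t=0,i=4
  bits 01011101 = 93

93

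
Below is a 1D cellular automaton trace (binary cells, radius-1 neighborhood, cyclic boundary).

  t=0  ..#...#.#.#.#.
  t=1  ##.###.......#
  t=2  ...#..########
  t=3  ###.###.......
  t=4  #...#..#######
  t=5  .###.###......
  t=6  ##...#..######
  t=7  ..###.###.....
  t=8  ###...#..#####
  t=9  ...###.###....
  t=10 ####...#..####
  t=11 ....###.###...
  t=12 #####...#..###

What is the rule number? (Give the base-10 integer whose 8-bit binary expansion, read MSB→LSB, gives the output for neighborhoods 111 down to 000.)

  ###|.  b7=0 t=1,i=0
  ##.|.  b6=0 t=1,i=1
  #.#|.  b5=0 t=0,i=7
  #..|#  b4=1 t=0,i=3
  .##|#  b3=1 t=1,i=3
  .#.|.  b2=0 t=0,i=2
  ..#|#  b1=1 t=0,i=1
  ...|#  b0=1 t=0,i=0
  bits 00011011 = 27

27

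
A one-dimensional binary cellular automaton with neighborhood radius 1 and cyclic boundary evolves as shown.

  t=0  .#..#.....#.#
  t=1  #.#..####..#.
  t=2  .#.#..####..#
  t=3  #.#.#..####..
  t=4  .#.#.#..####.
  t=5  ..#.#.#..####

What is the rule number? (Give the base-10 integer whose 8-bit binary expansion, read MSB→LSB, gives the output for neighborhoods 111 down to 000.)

  ### -> #   bit 7 = 1  t=1,i=6
  ##. -> #   bit 6 = 1  t=1,i=8
  #.# -> #   bit 5 = 1  t=0,i=0
  #.. -> #   bit 4 = 1  t=0,i=2
  .## -> .   bit 3 = 0  t=1,i=5
  .#. -> .   bit 2 = 0  t=0,i=1
  ..# -> .   bit 1 = 0  t=0,i=3
  ... -> #   bit 0 = 1  t=0,i=6
  bits 11110001 = 241

241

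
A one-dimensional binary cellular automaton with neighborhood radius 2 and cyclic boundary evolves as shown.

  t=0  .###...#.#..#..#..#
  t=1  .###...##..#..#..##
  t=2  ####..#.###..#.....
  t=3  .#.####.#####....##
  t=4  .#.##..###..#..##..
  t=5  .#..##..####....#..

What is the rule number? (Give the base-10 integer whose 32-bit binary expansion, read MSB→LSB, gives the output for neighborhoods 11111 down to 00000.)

  [31] ##### => .  t=3,i=10
  [30] ####. => .  t=2,i=2
  [29] ###.# => .  t=3,i=6
  [28] ###.. => #  t=0,i=3
  [27] ##.## => #  t=1,i=0
  [26] ##.#. => .  t=3,i=0
  [25] ##..# => #  t=1,i=9
  [24] ##... => .  t=0,i=4
  [23] #.### => #  t=0,i=1
  [22] #.##. => .  t=4,i=3
  [21] #.#.# => #  t=3,i=1
  [20] #.#.. => .  t=0,i=9
  [19] #..## => .  t=1,i=16
  [18] #..#. => #  t=0,i=11
  [17] #...# => .  t=0,i=5
  [16] #.... => .  t=2,i=15
  [15] .#### => #  t=2,i=1
  [14] .###. => #  t=0,i=2
  [13] .##.# => .  t=1,i=18
  [12] .##.. => #  t=1,i=8
  [11] .#.## => .  t=0,i=0
  [10] .#.#. => #  t=0,i=8
  [9] .#..# => .  t=0,i=10
  [8] .#... => .  t=2,i=14
  [7] ..### => .  t=2,i=0
  [6] ..##. => .  t=1,i=7
  [5] ..#.# => #  t=0,i=7
  [4] ..#.. => .  t=0,i=12
  [3] ...## => #  t=1,i=6
  [2] ...#. => .  t=0,i=6
  [1] ....# => #  t=2,i=17
  [0] ..... => .  t=2,i=16
  bits 00011010101001001101010000101010 = 447009834

447009834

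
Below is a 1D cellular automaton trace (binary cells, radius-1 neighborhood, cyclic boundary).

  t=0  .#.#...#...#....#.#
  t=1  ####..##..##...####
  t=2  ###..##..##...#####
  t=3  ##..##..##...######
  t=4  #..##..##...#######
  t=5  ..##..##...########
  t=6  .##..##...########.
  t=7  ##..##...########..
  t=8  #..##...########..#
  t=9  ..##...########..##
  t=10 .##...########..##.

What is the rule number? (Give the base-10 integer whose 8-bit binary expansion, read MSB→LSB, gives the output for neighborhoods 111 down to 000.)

  nb ###: next=#  (t=1,i=0, bit7=1)
  nb ##.: next=.  (t=1,i=3, bit6=0)
  nb #.#: next=#  (t=0,i=0, bit5=1)
  nb #..: next=.  (t=0,i=4, bit4=0)
  nb .##: next=#  (t=1,i=6, bit3=1)
  nb .#.: next=#  (t=0,i=1, bit2=1)
  nb ..#: next=#  (t=0,i=6, bit1=1)
  nb ...: next=.  (t=0,i=5, bit0=0)
  bits 10101110 = 174

174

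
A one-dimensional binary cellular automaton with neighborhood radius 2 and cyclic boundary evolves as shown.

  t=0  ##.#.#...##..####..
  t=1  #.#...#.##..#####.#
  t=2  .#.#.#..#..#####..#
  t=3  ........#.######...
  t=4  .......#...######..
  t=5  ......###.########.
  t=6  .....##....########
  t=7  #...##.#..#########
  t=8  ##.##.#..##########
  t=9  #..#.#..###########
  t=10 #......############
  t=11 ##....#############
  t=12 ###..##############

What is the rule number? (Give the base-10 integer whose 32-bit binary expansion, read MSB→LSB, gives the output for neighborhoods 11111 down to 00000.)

  [31] ##### => #  t=1,i=14
  [30] ####. => #  t=0,i=15
  [29] ###.# => .  t=1,i=16
  [28] ###.. => #  t=0,i=16
  [27] ##.## => .  t=1,i=17
  [26] ##.#. => #  t=0,i=2
  [25] ##..# => .  t=0,i=11
  [24] ##... => #  t=3,i=16
  [23] #.### => .  t=3,i=10
  [22] #.##. => #  t=1,i=8
  [21] #.#.# => .  t=0,i=3
  [20] #.#.. => .  t=0,i=5
  [19] #..## => #  t=0,i=12
  [18] #..#. => .  t=2,i=7
  [17] #...# => .  t=0,i=7
  [16] #.... => .  t=3,i=17
  [15] .#### => #  t=0,i=14
  [14] .###. => .  t=5,i=7
  [13] .##.# => .  t=0,i=1
  [12] .##.. => .  t=0,i=10
  [11] .#.## => .  t=1,i=7
  [10] .#.#. => .  t=0,i=4
  [9] .#..# => .  t=2,i=6
  [8] .#... => #  t=0,i=6
  [7] ..### => #  t=0,i=13
  [6] ..##. => #  t=0,i=0
  [5] ..#.# => .  t=1,i=6
  [4] ..#.. => #  t=2,i=8
  [3] ...## => #  t=0,i=8
  [2] ...#. => #  t=1,i=5
  [1] ....# => .  t=3,i=6
  [0] ..... => .  t=3,i=0
  bits 11010101010010001000000111011100 = 3578298844

3578298844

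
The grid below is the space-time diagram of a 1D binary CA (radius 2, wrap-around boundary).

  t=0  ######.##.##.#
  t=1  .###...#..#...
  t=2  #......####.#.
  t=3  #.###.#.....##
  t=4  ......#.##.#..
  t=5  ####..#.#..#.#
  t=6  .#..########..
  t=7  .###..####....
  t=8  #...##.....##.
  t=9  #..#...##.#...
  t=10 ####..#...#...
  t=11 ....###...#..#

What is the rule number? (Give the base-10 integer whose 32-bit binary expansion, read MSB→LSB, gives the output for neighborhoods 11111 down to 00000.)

2189231673

  [31] ##### => #  t=0,i=1
  [30] ####. => .  t=0,i=4
  [29] ###.# => .  t=0,i=5
  [28] ###.. => .  t=1,i=3
  [27] ##.## => .  t=0,i=6
  [26] ##.#. => .  t=2,i=11
  [25] ##..# => #  t=5,i=4
  [24] ##... => .  t=1,i=4
  [23] #.### => .  t=0,i=13
  [22] #.##. => #  t=0,i=7
  [21] #.#.# => #  t=2,i=12
  [20] #.#.. => #  t=2,i=0
  [19] #..## => #  t=6,i=3
  [18] #..#. => #  t=1,i=9
  [17] #...# => .  t=1,i=5
  [16] #.... => #  t=1,i=12
  [15] .#### => .  t=0,i=0
  [14] .###. => .  t=1,i=2
  [13] .##.# => .  t=0,i=8
  [12] .##.. => .  t=8,i=5
  [11] .#.## => .  t=4,i=7
  [10] .#.#. => #  t=2,i=13
  [9] .#..# => #  t=1,i=8
  [8] .#... => .  t=1,i=11
  [7] ..### => .  t=1,i=1
  [6] ..##. => .  t=8,i=4
  [5] ..#.# => #  t=4,i=6
  [4] ..#.. => #  t=1,i=7
  [3] ...## => #  t=1,i=0
  [2] ...#. => .  t=1,i=6
  [1] ....# => .  t=1,i=13
  [0] ..... => #  t=2,i=3
  bits 10000010011111010000011000111001 = 2189231673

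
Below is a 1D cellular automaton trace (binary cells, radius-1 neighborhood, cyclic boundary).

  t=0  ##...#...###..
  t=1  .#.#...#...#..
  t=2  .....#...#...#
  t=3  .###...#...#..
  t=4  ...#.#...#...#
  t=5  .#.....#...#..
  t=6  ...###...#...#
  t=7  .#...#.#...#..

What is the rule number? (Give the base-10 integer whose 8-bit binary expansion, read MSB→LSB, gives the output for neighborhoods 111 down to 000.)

65

  [7] ### => .  t=0,i=10
  [6] ##. => #  t=0,i=1
  [5] #.# => .  t=1,i=2
  [4] #.. => .  t=0,i=2
  [3] .## => .  t=0,i=0
  [2] .#. => .  t=0,i=5
  [1] ..# => .  t=0,i=4
  [0] ... => #  t=0,i=3
  bits 01000001 = 65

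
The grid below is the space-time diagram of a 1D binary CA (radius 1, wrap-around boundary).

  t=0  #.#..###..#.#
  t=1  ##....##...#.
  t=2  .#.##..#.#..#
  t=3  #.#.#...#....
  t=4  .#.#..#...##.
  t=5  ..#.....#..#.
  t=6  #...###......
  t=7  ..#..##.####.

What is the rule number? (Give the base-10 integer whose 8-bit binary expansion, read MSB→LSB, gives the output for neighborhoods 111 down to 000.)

  ###|#  b7=1 t=0,i=6
  ##.|#  b6=1 t=0,i=0
  #.#|#  b5=1 t=0,i=1
  #..|.  b4=0 t=0,i=3
  .##|.  b3=0 t=0,i=5
  .#.|.  b2=0 t=0,i=2
  ..#|.  b1=0 t=0,i=4
  ...|#  b0=1 t=1,i=3
  bits 11100001 = 225

225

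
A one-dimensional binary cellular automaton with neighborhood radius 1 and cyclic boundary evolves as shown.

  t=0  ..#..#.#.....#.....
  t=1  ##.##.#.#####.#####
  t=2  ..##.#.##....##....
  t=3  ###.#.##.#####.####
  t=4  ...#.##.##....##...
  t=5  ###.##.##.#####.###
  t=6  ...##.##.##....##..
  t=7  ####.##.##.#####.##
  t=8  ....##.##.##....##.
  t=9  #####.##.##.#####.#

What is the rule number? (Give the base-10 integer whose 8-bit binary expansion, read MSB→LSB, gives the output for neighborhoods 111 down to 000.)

59

  ###|.  b7=0 t=1,i=0
  ##.|.  b6=0 t=1,i=1
  #.#|#  b5=1 t=0,i=6
  #..|#  b4=1 t=0,i=3
  .##|#  b3=1 t=1,i=3
  .#.|.  b2=0 t=0,i=2
  ..#|#  b1=1 t=0,i=1
  ...|#  b0=1 t=0,i=0
  bits 00111011 = 59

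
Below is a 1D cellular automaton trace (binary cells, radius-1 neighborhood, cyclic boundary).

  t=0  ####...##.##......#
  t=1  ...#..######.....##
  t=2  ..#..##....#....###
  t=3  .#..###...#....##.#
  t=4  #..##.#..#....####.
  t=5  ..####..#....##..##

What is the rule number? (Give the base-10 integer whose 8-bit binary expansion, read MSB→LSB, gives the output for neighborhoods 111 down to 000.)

  ### -> .   bit 7 = 0  t=0,i=0
  ##. -> #   bit 6 = 1  t=0,i=3
  #.# -> #   bit 5 = 1  t=0,i=9
  #.. -> .   bit 4 = 0  t=0,i=4
  .## -> #   bit 3 = 1  t=0,i=7
  .#. -> .   bit 2 = 0  t=1,i=3
  ..# -> #   bit 1 = 1  t=0,i=6
  ... -> .   bit 0 = 0  t=0,i=5
  bits 01101010 = 106

106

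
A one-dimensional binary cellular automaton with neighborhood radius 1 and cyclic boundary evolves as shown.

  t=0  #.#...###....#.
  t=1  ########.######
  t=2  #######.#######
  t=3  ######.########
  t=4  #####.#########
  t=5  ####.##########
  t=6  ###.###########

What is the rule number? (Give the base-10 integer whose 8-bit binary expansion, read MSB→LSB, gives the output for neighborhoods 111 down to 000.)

  [7] ### => #  t=0,i=7
  [6] ##. => .  t=0,i=8
  [5] #.# => #  t=0,i=1
  [4] #.. => #  t=0,i=3
  [3] .## => #  t=0,i=6
  [2] .#. => #  t=0,i=0
  [1] ..# => #  t=0,i=5
  [0] ... => #  t=0,i=4
  bits 10111111 = 191

191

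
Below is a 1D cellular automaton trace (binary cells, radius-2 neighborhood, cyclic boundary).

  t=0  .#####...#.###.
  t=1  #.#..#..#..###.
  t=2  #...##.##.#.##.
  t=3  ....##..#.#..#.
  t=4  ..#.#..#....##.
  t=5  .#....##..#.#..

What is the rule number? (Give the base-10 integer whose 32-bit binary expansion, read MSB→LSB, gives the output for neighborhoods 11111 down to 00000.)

  nb #####: next=.  (t=0,i=3, bit31=0)
  nb ####.: next=.  (t=0,i=4, bit30=0)
  nb ###.#: next=#  (t=1,i=13, bit29=1)
  nb ###..: next=#  (t=0,i=5, bit28=1)
  nb ##.##: next=.  (t=2,i=6, bit27=0)
  nb ##.#.: next=.  (t=1,i=14, bit26=0)
  nb ##..#: next=.  (t=0,i=14, bit25=0)
  nb ##...: next=.  (t=0,i=6, bit24=0)
  nb #.###: next=#  (t=0,i=11, bit23=1)
  nb #.##.: next=.  (t=2,i=7, bit22=0)
  nb #.#.#: next=#  (t=1,i=0, bit21=1)
  nb #.#..: next=.  (t=1,i=2, bit20=0)
  nb #..##: next=#  (t=0,i=0, bit19=1)
  nb #..#.: next=#  (t=1,i=4, bit18=1)
  nb #...#: next=.  (t=0,i=7, bit17=0)
  nb #....: next=.  (t=3,i=0, bit16=0)
  nb .####: next=#  (t=0,i=2, bit15=1)
  nb .###.: next=#  (t=0,i=12, bit14=1)
  nb .##.#: next=#  (t=2,i=5, bit13=1)
  nb .##..: next=.  (t=3,i=5, bit12=0)
  nb .#.##: next=.  (t=0,i=10, bit11=0)
  nb .#.#.: next=.  (t=1,i=1, bit10=0)
  nb .#..#: next=.  (t=1,i=3, bit9=0)
  nb .#...: next=.  (t=2,i=1, bit8=0)
  nb ..###: next=.  (t=0,i=1, bit7=0)
  nb ..##.: next=#  (t=2,i=4, bit6=1)
  nb ..#.#: next=.  (t=0,i=9, bit5=0)
  nb ..#..: next=#  (t=1,i=5, bit4=1)
  nb ...##: next=.  (t=2,i=3, bit3=0)
  nb ...#.: next=#  (t=0,i=8, bit2=1)
  nb ....#: next=#  (t=3,i=2, bit1=1)
  nb .....: next=.  (t=3,i=1, bit0=0)
  bits 00110000101011001110000001010110 = 816635990

816635990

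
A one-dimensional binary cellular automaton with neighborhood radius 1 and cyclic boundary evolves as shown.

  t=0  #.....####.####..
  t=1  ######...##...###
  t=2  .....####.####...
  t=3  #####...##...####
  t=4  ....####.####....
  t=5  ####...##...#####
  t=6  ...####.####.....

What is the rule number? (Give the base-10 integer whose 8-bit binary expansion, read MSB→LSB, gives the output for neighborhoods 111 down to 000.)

  ### -> .   bit 7 = 0  t=0,i=7
  ##. -> #   bit 6 = 1  t=0,i=9
  #.# -> #   bit 5 = 1  t=0,i=10
  #.. -> #   bit 4 = 1  t=0,i=1
  .## -> .   bit 3 = 0  t=0,i=6
  .#. -> #   bit 2 = 1  t=0,i=0
  ..# -> #   bit 1 = 1  t=0,i=5
  ... -> #   bit 0 = 1  t=0,i=2
  bits 01110111 = 119

119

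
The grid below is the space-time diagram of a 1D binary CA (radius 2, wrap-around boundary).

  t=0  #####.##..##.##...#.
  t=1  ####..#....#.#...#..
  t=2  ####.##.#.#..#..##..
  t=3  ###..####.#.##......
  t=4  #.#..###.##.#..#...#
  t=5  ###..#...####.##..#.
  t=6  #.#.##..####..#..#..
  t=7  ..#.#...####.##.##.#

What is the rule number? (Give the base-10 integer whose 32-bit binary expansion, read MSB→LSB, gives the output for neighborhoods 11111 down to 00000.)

  nb #####: next=#  (t=0,i=2, bit31=1)
  nb ####.: next=#  (t=0,i=3, bit30=1)
  nb ###.#: next=.  (t=0,i=4, bit29=0)
  nb ###..: next=#  (t=1,i=3, bit28=1)
  nb ##.##: next=.  (t=0,i=5, bit27=0)
  nb ##.#.: next=#  (t=2,i=7, bit26=1)
  nb ##..#: next=.  (t=0,i=8, bit25=0)
  nb ##...: next=.  (t=0,i=15, bit24=0)
  nb #.###: next=#  (t=0,i=0, bit23=1)
  nb #.##.: next=#  (t=0,i=6, bit22=1)
  nb #.#.#: next=#  (t=2,i=8, bit21=1)
  nb #.#..: next=#  (t=1,i=13, bit20=1)
  nb #..##: next=.  (t=0,i=9, bit19=0)
  nb #..#.: next=#  (t=1,i=5, bit18=1)
  nb #...#: next=.  (t=0,i=16, bit17=0)
  nb #....: next=#  (t=1,i=8, bit16=1)
  nb .####: next=#  (t=0,i=1, bit15=1)
  nb .###.: next=.  (t=3,i=1, bit14=0)
  nb .##.#: next=#  (t=0,i=11, bit13=1)
  nb .##..: next=.  (t=0,i=7, bit12=0)
  nb .#.##: next=.  (t=0,i=19, bit11=0)
  nb .#.#.: next=.  (t=1,i=12, bit10=0)
  nb .#..#: next=.  (t=1,i=18, bit9=0)
  nb .#...: next=.  (t=1,i=7, bit8=0)
  nb ..###: next=#  (t=1,i=0, bit7=1)
  nb ..##.: next=.  (t=0,i=10, bit6=0)
  nb ..#.#: next=.  (t=0,i=18, bit5=0)
  nb ..#..: next=#  (t=1,i=6, bit4=1)
  nb ...##: next=#  (t=3,i=19, bit3=1)
  nb ...#.: next=#  (t=0,i=17, bit2=1)
  nb ....#: next=.  (t=1,i=9, bit1=0)
  nb .....: next=.  (t=3,i=16, bit0=0)
  bits 11010100111101011010000010011100 = 3572867228

3572867228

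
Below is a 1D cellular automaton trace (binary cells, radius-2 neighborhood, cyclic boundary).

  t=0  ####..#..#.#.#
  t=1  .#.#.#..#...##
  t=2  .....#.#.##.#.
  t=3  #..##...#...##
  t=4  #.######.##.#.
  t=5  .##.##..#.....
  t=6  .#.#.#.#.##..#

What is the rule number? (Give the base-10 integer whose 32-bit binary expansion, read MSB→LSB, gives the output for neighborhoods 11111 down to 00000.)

  [31] ##### => #  t=0,i=1
  [30] ####. => .  t=0,i=2
  [29] ###.# => .  t=4,i=7
  [28] ###.. => #  t=0,i=3
  [27] ##.## => #  t=4,i=8
  [26] ##.#. => .  t=1,i=0
  [25] ##..# => .  t=0,i=4
  [24] ##... => #  t=3,i=5
  [23] #.### => #  t=0,i=13
  [22] #.##. => .  t=2,i=9
  [21] #.#.# => .  t=0,i=11
  [20] #.#.. => #  t=1,i=5
  [19] #..## => #  t=3,i=2
  [18] #..#. => #  t=0,i=5
  [17] #...# => #  t=1,i=10
  [16] #.... => #  t=2,i=0
  [15] .#### => .  t=0,i=0
  [14] .###. => .  t=3,i=13
  [13] .##.# => .  t=1,i=13
  [12] .##.. => #  t=3,i=4
  [11] .#.## => #  t=0,i=12
  [10] .#.#. => .  t=0,i=10
  [9] .#..# => .  t=0,i=7
  [8] .#... => #  t=1,i=9
  [7] ..### => #  t=3,i=12
  [6] ..##. => #  t=1,i=12
  [5] ..#.# => .  t=0,i=9
  [4] ..#.. => .  t=0,i=6
  [3] ...## => .  t=1,i=11
  [2] ...#. => #  t=2,i=4
  [1] ....# => #  t=2,i=3
  [0] ..... => .  t=2,i=1
  bits 10011001100111110001100111000110 = 2577340870

2577340870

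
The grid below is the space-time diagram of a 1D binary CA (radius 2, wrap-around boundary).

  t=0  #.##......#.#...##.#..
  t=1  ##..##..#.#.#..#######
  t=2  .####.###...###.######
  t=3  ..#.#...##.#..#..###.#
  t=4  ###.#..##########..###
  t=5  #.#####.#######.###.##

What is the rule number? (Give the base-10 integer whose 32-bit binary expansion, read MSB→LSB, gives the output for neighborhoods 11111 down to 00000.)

  nb #####: next=#  (t=1,i=17, bit31=1)
  nb ####.: next=.  (t=1,i=0, bit30=0)
  nb ###.#: next=#  (t=2,i=4, bit29=1)
  nb ###..: next=#  (t=1,i=1, bit28=1)
  nb ##.##: next=.  (t=2,i=0, bit27=0)
  nb ##.#.: next=#  (t=0,i=18, bit26=1)
  nb ##..#: next=#  (t=1,i=2, bit25=1)
  nb ##...: next=#  (t=0,i=4, bit24=1)
  nb #.###: next=.  (t=2,i=1, bit23=0)
  nb #.##.: next=.  (t=0,i=2, bit22=0)
  nb #.#.#: next=.  (t=1,i=10, bit21=0)
  nb #.#..: next=#  (t=0,i=12, bit20=1)
  nb #..##: next=#  (t=1,i=3, bit19=1)
  nb #..#.: next=#  (t=0,i=21, bit18=1)
  nb #...#: next=.  (t=0,i=14, bit17=0)
  nb #....: next=#  (t=0,i=5, bit16=1)
  nb .####: next=#  (t=1,i=16, bit15=1)
  nb .###.: next=.  (t=2,i=7, bit14=0)
  nb .##.#: next=#  (t=0,i=17, bit13=1)
  nb .##..: next=.  (t=0,i=3, bit12=0)
  nb .#.##: next=#  (t=0,i=1, bit11=1)
  nb .#.#.: next=.  (t=0,i=11, bit10=0)
  nb .#..#: next=#  (t=0,i=20, bit9=1)
  nb .#...: next=.  (t=0,i=13, bit8=0)
  nb ..###: next=.  (t=1,i=15, bit7=0)
  nb ..##.: next=#  (t=0,i=16, bit6=1)
  nb ..#.#: next=#  (t=0,i=0, bit5=1)
  nb ..#..: next=#  (t=3,i=14, bit4=1)
  nb ...##: next=#  (t=0,i=15, bit3=1)
  nb ...#.: next=.  (t=0,i=9, bit2=0)
  nb ....#: next=#  (t=0,i=8, bit1=1)
  nb .....: next=.  (t=0,i=6, bit0=0)
  bits 10110111000111011010101001111010 = 3072174714

3072174714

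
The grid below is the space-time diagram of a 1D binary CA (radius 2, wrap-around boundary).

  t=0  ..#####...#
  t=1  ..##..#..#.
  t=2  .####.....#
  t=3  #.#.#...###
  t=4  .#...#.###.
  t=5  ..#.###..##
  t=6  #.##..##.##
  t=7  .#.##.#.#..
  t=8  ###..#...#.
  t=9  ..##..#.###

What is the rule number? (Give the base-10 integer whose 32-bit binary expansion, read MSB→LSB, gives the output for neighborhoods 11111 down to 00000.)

503355886

  [31] ##### => .  t=0,i=4
  [30] ####. => .  t=0,i=5
  [29] ###.# => .  t=3,i=0
  [28] ###.. => #  t=0,i=6
  [27] ##.## => #  t=6,i=1
  [26] ##.#. => #  t=3,i=1
  [25] ##..# => #  t=1,i=4
  [24] ##... => .  t=0,i=7
  [23] #.### => .  t=2,i=1
  [22] #.##. => .  t=6,i=2
  [21] #.#.# => .  t=3,i=2
  [20] #.#.. => .  t=3,i=4
  [19] #..## => .  t=0,i=1
  [18] #..#. => .  t=1,i=5
  [17] #...# => .  t=0,i=8
  [16] #.... => .  t=2,i=6
  [15] .#### => #  t=0,i=3
  [14] .###. => .  t=4,i=8
  [13] .##.# => .  t=6,i=7
  [12] .##.. => #  t=1,i=3
  [11] .#.## => #  t=2,i=0
  [10] .#.#. => .  t=3,i=3
  [9] .#..# => .  t=0,i=0
  [8] .#... => #  t=1,i=10
  [7] ..### => #  t=0,i=2
  [6] ..##. => #  t=1,i=2
  [5] ..#.# => #  t=2,i=10
  [4] ..#.. => .  t=0,i=10
  [3] ...## => #  t=1,i=1
  [2] ...#. => #  t=0,i=9
  [1] ....# => #  t=2,i=8
  [0] ..... => .  t=2,i=7
  bits 00011110000000001001100111101110 = 503355886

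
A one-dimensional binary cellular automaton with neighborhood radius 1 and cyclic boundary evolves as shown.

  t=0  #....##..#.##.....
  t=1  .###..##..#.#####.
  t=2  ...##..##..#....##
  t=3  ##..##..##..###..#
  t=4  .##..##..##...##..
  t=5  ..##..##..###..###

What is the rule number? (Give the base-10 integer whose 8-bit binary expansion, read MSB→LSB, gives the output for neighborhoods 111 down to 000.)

  [7] ### => .  t=1,i=2
  [6] ##. => #  t=0,i=6
  [5] #.# => #  t=0,i=10
  [4] #.. => #  t=0,i=1
  [3] .## => .  t=0,i=5
  [2] .#. => .  t=0,i=0
  [1] ..# => .  t=0,i=4
  [0] ... => #  t=0,i=2
  bits 01110001 = 113

113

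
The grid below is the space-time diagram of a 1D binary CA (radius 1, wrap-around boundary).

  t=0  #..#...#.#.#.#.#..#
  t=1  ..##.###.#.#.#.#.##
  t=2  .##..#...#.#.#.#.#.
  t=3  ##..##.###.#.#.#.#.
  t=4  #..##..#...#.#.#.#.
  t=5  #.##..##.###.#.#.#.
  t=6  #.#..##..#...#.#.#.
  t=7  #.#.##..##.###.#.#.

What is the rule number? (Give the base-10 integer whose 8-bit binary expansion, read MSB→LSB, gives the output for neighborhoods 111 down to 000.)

  nb ###: next=.  (t=1,i=6, bit7=0)
  nb ##.: next=.  (t=0,i=0, bit6=0)
  nb #.#: next=.  (t=0,i=8, bit5=0)
  nb #..: next=.  (t=0,i=1, bit4=0)
  nb .##: next=#  (t=0,i=18, bit3=1)
  nb .#.: next=#  (t=0,i=3, bit2=1)
  nb ..#: next=#  (t=0,i=2, bit1=1)
  nb ...: next=#  (t=0,i=5, bit0=1)
  bits 00001111 = 15

15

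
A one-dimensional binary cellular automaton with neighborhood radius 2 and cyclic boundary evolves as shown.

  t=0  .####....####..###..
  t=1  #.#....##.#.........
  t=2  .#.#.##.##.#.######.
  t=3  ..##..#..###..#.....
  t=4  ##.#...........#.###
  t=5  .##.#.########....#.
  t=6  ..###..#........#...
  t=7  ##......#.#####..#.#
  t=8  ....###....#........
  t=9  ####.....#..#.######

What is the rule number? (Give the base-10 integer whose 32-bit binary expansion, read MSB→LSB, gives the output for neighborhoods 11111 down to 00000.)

606123275

  ##### -> .   bit 31 = 0  t=2,i=15
  ####. -> .   bit 30 = 0  t=0,i=3
  ###.# -> #   bit 29 = 1  t=4,i=1
  ###.. -> .   bit 28 = 0  t=0,i=4
  ##.## -> .   bit 27 = 0  t=2,i=7
  ##.#. -> #   bit 26 = 1  t=1,i=9
  ##..# -> .   bit 25 = 0  t=0,i=13
  ##... -> .   bit 24 = 0  t=0,i=5
  #.### -> .   bit 23 = 0  t=2,i=13
  #.##. -> .   bit 22 = 0  t=2,i=5
  #.#.# -> #   bit 21 = 1  t=2,i=3
  #.#.. -> .   bit 20 = 0  t=1,i=2
  #..## -> .   bit 19 = 0  t=0,i=14
  #..#. -> .   bit 18 = 0  t=2,i=0
  #...# -> .   bit 17 = 0  t=0,i=19
  #.... -> .   bit 16 = 0  t=0,i=6
  .#### -> #   bit 15 = 1  t=0,i=2
  .###. -> .   bit 14 = 0  t=0,i=16
  .##.# -> #   bit 13 = 1  t=1,i=8
  .##.. -> #   bit 12 = 1  t=3,i=3
  .#.## -> .   bit 11 = 0  t=2,i=4
  .#.#. -> #   bit 10 = 1  t=1,i=1
  .#..# -> .   bit 9 = 0  t=3,i=7
  .#... -> #   bit 8 = 1  t=1,i=3
  ..### -> .   bit 7 = 0  t=0,i=1
  ..##. -> .   bit 6 = 0  t=1,i=7
  ..#.# -> .   bit 5 = 0  t=1,i=0
  ..#.. -> .   bit 4 = 0  t=3,i=6
  ...## -> #   bit 3 = 1  t=0,i=0
  ...#. -> .   bit 2 = 0  t=1,i=19
  ....# -> #   bit 1 = 1  t=0,i=7
  ..... -> #   bit 0 = 1  t=1,i=13
  bits 00100100001000001011010100001011 = 606123275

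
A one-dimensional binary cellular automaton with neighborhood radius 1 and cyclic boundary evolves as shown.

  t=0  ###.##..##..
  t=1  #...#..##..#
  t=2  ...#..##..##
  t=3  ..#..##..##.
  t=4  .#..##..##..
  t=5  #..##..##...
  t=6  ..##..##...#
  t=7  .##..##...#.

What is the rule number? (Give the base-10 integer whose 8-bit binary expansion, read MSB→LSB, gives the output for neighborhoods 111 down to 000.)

  nb ###: next=.  (t=0,i=1, bit7=0)
  nb ##.: next=.  (t=0,i=2, bit6=0)
  nb #.#: next=.  (t=0,i=3, bit5=0)
  nb #..: next=.  (t=0,i=6, bit4=0)
  nb .##: next=#  (t=0,i=0, bit3=1)
  nb .#.: next=.  (t=1,i=4, bit2=0)
  nb ..#: next=#  (t=0,i=7, bit1=1)
  nb ...: next=.  (t=1,i=2, bit0=0)
  bits 00001010 = 10

10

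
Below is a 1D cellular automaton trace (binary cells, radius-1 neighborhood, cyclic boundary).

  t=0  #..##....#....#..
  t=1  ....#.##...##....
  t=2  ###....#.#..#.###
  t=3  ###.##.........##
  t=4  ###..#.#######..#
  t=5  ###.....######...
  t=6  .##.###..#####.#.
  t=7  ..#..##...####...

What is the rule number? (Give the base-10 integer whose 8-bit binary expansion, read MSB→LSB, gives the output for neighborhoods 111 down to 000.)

193

  ### -> #   bit 7 = 1  t=2,i=0
  ##. -> #   bit 6 = 1  t=0,i=4
  #.# -> .   bit 5 = 0  t=1,i=5
  #.. -> .   bit 4 = 0  t=0,i=1
  .## -> .   bit 3 = 0  t=0,i=3
  .#. -> .   bit 2 = 0  t=0,i=0
  ..# -> .   bit 1 = 0  t=0,i=2
  ... -> #   bit 0 = 1  t=0,i=6
  bits 11000001 = 193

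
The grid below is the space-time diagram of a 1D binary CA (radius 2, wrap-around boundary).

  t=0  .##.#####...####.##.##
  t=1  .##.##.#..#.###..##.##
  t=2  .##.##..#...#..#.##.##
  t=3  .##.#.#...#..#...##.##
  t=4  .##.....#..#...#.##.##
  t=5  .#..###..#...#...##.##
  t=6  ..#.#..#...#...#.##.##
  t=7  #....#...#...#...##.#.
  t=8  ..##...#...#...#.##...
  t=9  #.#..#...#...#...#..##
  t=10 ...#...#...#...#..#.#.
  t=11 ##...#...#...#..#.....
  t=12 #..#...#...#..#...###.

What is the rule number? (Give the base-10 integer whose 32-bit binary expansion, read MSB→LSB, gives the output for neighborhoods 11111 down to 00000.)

  #####|.  b31=0 t=0,i=6
  ####.|#  b30=1 t=0,i=7
  ###.#|.  b29=0 t=0,i=15
  ###..|.  b28=0 t=0,i=8
  ##.##|.  b27=0 t=0,i=0
  ##.#.|.  b26=0 t=1,i=6
  ##..#|#  b25=1 t=1,i=15
  ##...|.  b24=0 t=0,i=9
  #.###|#  b23=1 t=0,i=4
  #.##.|#  b22=1 t=0,i=1
  #.#.#|.  b21=0 t=3,i=4
  #.#..|.  b20=0 t=1,i=7
  #..##|.  b19=0 t=1,i=16
  #..#.|.  b18=0 t=1,i=9
  #...#|#  b17=1 t=0,i=10
  #....|#  b16=1 t=4,i=4
  .####|#  b15=1 t=0,i=5
  .###.|.  b14=0 t=1,i=13
  .##.#|#  b13=1 t=0,i=2
  .##..|.  b12=0 t=2,i=5
  .#.##|.  b11=0 t=1,i=11
  .#.#.|.  b10=0 t=3,i=5
  .#..#|#  b9=1 t=1,i=8
  .#...|.  b8=0 t=2,i=9
  ..###|#  b7=1 t=0,i=12
  ..##.|#  b6=1 t=1,i=17
  ..#.#|.  b5=0 t=1,i=10
  ..#..|.  b4=0 t=2,i=8
  ...##|.  b3=0 t=0,i=11
  ...#.|.  b2=0 t=2,i=11
  ....#|#  b1=1 t=4,i=6
  .....|#  b0=1 t=4,i=5
  bits 01000010110000111010001011000011 = 1120117443

1120117443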